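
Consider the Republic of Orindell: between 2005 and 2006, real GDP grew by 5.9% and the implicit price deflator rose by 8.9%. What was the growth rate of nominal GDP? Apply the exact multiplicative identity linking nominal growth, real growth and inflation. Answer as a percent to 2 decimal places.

(1 + g_nom) = (1 + g_real)(1 + π) = 1.0590 × 1.0890 = 1.15325.

15.33%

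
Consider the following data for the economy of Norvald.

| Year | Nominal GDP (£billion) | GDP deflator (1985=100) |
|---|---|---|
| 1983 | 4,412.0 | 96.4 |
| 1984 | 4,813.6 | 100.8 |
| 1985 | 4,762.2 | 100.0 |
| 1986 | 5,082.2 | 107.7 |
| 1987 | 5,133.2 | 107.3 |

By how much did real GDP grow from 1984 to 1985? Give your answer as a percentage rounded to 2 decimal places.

Real GDP 1984 = 4813.6/1.008 = 4775.40.
Real GDP 1985 = 4762.2/1.000 = 4762.20.
Change = 4762.20/4775.40 − 1 = -0.0028.

-0.28%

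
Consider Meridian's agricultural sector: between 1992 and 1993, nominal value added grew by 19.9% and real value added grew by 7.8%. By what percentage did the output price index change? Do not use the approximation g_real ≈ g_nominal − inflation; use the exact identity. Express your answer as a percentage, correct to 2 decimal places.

11.22%

(1 + g_nom) = (1 + g_real)(1 + π), so π = 1.1990 / 1.0780 − 1 = 0.11224.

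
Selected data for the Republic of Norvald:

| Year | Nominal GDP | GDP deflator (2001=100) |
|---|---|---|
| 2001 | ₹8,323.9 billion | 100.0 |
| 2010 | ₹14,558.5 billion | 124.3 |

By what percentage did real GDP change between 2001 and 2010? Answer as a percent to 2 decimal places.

Deflate each year: 2001 → 8323.9/1.000 = 8323.90; 2010 → 14558.5/1.243 = 11712.39.
So real GDP changed by 11712.39/8323.90 − 1 = 0.4071, i.e. 40.71%.

40.71%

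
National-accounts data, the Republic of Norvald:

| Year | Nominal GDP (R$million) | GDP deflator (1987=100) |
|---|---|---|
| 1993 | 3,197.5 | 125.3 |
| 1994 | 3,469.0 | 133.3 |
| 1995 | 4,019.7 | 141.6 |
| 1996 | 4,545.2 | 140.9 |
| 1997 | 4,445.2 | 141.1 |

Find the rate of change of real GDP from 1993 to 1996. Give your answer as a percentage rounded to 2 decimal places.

Real GDP 1993 = 3197.5/1.253 = 2551.88.
Real GDP 1996 = 4545.2/1.409 = 3225.83.
Change = 3225.83/2551.88 − 1 = 0.2641.

26.41%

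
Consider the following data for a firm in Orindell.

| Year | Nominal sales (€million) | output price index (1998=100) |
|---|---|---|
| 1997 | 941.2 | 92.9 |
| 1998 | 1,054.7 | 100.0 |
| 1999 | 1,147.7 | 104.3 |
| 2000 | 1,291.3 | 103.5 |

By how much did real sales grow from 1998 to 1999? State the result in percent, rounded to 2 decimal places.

4.33%

Real sales 1998 = 1054.7/1.000 = 1054.70.
Real sales 1999 = 1147.7/1.043 = 1100.38.
Change = 1100.38/1054.70 − 1 = 0.0433.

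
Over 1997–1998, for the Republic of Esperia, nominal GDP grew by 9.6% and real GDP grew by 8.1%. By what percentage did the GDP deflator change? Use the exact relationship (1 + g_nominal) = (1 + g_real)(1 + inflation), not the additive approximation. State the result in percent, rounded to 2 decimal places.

(1 + g_nom) = (1 + g_real)(1 + π), so π = 1.0960 / 1.0810 − 1 = 0.01388.

1.39%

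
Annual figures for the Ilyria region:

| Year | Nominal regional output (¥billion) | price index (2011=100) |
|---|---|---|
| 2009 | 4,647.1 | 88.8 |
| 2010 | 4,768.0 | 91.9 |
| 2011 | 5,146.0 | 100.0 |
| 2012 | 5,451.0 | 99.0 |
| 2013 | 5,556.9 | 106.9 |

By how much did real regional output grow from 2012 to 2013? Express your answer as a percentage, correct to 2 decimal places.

Real regional output 2012 = 5451.0/0.990 = 5506.06.
Real regional output 2013 = 5556.9/1.069 = 5198.22.
Change = 5198.22/5506.06 − 1 = -0.0559.

-5.59%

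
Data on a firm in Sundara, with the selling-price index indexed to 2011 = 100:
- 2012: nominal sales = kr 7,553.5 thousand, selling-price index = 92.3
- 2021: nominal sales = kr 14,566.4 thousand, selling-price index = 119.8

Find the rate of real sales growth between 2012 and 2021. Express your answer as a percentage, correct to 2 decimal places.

Real sales 2012 = 7553.5 / 0.923 = 8183.64.
Real sales 2021 = 14566.4 / 1.198 = 12158.93.
Real growth = 12158.93 / 8183.64 − 1 = 0.4858.

48.58%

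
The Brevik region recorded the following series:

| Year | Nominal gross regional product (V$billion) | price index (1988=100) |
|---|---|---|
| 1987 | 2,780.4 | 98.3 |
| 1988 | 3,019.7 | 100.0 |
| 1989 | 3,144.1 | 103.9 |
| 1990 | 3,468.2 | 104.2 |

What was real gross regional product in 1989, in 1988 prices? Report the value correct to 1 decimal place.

V$3,026.1 billion

Real gross regional product 1989 = 3144.1 / 1.039 = 3026.08.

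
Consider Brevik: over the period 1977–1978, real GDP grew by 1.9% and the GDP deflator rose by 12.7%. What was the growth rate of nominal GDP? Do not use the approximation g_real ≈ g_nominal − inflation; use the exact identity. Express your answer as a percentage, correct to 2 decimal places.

14.84%

(1 + g_nom) = (1 + g_real)(1 + π) = 1.0190 × 1.1270 = 1.14841.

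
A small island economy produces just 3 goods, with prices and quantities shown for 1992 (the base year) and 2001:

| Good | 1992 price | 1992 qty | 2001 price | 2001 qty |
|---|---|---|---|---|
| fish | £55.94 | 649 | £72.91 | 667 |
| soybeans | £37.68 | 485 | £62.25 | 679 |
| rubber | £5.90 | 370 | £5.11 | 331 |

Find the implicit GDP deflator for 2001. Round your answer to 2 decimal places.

142.78

Nominal GDP 2001 = 72.91·667 + 62.25·679 + 5.11·331 = 92590.13.
Real GDP 2001 (at 1992 prices) = 55.94·667 + 37.68·679 + 5.90·331 = 64849.60.
Deflator = Nominal/Real × 100 = 92590.13/64849.60 × 100 = 142.777.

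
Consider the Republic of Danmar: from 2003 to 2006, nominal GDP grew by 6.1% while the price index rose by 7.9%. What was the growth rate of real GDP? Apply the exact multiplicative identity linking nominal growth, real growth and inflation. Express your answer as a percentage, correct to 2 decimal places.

(1 + g_nom) = (1 + g_real)(1 + π), so g_real = 1.0610 / 1.0790 − 1 = -0.01668.

-1.67%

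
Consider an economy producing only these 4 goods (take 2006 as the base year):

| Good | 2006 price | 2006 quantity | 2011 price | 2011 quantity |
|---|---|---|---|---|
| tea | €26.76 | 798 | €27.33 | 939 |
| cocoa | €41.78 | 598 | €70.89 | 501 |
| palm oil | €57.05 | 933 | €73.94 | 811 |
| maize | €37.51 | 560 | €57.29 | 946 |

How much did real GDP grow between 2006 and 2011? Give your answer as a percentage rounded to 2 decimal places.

6.00%

Real GDP 2006 = Nominal GDP 2006 = 26.76·798 + 41.78·598 + 57.05·933 + 37.51·560 = 120572.17.
Real GDP 2011 (at 2006 prices) = 26.76·939 + 41.78·501 + 57.05·811 + 37.51·946 = 127811.43.
Real growth = 127811.43/120572.17 − 1 = 0.0600.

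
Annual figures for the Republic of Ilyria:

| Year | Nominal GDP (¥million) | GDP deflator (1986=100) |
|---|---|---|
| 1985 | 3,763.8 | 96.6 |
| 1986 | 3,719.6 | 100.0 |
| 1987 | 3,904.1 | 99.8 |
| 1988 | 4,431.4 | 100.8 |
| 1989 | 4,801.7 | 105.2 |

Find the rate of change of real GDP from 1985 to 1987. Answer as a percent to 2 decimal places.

0.40%

Real GDP 1985 = 3763.8/0.966 = 3896.27.
Real GDP 1987 = 3904.1/0.998 = 3911.92.
Change = 3911.92/3896.27 − 1 = 0.0040.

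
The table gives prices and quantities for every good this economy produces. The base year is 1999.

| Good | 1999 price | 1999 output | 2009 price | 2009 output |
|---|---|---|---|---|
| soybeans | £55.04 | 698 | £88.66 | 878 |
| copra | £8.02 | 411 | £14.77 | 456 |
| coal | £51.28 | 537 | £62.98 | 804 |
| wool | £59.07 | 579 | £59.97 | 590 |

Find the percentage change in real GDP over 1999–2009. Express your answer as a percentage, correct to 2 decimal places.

Real GDP 1999 = Nominal GDP 1999 = 55.04·698 + 8.02·411 + 51.28·537 + 59.07·579 = 103453.03.
Real GDP 2009 (at 1999 prices) = 55.04·878 + 8.02·456 + 51.28·804 + 59.07·590 = 128062.66.
Real growth = 128062.66/103453.03 − 1 = 0.2379.

23.79%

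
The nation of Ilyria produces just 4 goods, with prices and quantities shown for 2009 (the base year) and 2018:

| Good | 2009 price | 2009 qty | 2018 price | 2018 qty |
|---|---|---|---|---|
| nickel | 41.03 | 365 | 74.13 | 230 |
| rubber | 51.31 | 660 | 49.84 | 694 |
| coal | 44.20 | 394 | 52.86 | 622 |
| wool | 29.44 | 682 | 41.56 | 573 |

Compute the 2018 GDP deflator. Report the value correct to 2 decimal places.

Nominal GDP 2018 = 74.13·230 + 49.84·694 + 52.86·622 + 41.56·573 = 108331.66.
Real GDP 2018 (at 2009 prices) = 41.03·230 + 51.31·694 + 44.20·622 + 29.44·573 = 89407.56.
Deflator = Nominal/Real × 100 = 108331.66/89407.56 × 100 = 121.166.

121.17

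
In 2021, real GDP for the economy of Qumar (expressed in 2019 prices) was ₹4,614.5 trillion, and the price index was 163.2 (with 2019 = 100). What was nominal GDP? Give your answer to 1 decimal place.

Nominal GDP = Real × (price index/100) = 4614.5 × 1.632 = 7530.86.

₹7,530.9 trillion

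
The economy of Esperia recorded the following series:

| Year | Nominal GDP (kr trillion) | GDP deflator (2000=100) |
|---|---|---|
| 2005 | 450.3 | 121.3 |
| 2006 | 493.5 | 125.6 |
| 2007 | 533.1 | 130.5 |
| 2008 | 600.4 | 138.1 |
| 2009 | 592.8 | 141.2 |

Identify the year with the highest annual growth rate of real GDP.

2006: real = 493.5/1.256 = 392.91; growth vs 2005 (371.23) = 5.84%.
2007: real = 533.1/1.305 = 408.51; growth vs 2006 (392.91) = 3.97%.
2008: real = 600.4/1.381 = 434.76; growth vs 2007 (408.51) = 6.43%.
2009: real = 592.8/1.412 = 419.83; growth vs 2008 (434.76) = -3.43%.

2008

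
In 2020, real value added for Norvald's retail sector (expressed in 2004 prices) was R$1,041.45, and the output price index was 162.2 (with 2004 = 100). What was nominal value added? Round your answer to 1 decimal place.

R$1,689.2

Nominal value added = Real × (output price index/100) = 1041.45 × 1.622 = 1689.23.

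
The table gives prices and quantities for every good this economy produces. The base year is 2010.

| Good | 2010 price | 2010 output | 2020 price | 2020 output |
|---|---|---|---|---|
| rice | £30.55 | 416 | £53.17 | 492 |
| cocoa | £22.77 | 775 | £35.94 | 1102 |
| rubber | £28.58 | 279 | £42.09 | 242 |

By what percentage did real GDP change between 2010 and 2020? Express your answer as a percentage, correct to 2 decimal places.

Real GDP 2010 = Nominal GDP 2010 = 30.55·416 + 22.77·775 + 28.58·279 = 38329.37.
Real GDP 2020 (at 2010 prices) = 30.55·492 + 22.77·1102 + 28.58·242 = 47039.50.
Real growth = 47039.50/38329.37 − 1 = 0.2272.

22.72%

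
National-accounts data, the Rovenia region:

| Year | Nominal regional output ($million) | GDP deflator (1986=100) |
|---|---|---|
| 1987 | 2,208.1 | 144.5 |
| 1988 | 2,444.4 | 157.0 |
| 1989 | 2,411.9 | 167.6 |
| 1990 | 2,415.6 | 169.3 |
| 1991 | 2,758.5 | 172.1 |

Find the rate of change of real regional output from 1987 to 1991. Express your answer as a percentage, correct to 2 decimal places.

4.89%

Real regional output 1987 = 2208.1/1.445 = 1528.10.
Real regional output 1991 = 2758.5/1.721 = 1602.85.
Change = 1602.85/1528.10 − 1 = 0.0489.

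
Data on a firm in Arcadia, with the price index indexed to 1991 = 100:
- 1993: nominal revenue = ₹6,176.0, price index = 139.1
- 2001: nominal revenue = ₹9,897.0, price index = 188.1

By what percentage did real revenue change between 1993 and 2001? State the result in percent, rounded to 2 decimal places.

18.50%

Deflate each year: 1993 → 6176.0/1.391 = 4439.97; 2001 → 9897.0/1.881 = 5261.56.
So real revenue changed by 5261.56/4439.97 − 1 = 0.1850, i.e. 18.50%.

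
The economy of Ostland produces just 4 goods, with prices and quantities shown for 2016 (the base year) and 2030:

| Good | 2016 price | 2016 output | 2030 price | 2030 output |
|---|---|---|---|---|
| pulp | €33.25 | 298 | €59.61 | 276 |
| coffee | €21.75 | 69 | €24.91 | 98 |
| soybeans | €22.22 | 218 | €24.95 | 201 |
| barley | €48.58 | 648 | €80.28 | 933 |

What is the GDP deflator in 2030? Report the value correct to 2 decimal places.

161.72

Nominal GDP 2030 = 59.61·276 + 24.91·98 + 24.95·201 + 80.28·933 = 98809.73.
Real GDP 2030 (at 2016 prices) = 33.25·276 + 21.75·98 + 22.22·201 + 48.58·933 = 61099.86.
Deflator = Nominal/Real × 100 = 98809.73/61099.86 × 100 = 161.718.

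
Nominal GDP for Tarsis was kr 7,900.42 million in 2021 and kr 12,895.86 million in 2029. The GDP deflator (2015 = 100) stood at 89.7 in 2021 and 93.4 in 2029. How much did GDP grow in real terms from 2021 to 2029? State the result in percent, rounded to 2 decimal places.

56.76%

Deflate each year: 2021 → 7900.42/0.897 = 8807.60; 2029 → 12895.86/0.934 = 13807.13.
So real GDP changed by 13807.13/8807.60 − 1 = 0.5676, i.e. 56.76%.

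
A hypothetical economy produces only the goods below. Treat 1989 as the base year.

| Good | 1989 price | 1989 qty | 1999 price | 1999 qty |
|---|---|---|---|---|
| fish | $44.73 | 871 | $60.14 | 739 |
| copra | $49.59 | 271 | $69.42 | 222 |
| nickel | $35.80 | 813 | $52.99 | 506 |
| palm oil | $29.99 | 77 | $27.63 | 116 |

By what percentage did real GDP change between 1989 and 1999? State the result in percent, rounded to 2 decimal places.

-21.66%

Real GDP 1989 = Nominal GDP 1989 = 44.73·871 + 49.59·271 + 35.80·813 + 29.99·77 = 83813.35.
Real GDP 1999 (at 1989 prices) = 44.73·739 + 49.59·222 + 35.80·506 + 29.99·116 = 65658.09.
Real growth = 65658.09/83813.35 − 1 = -0.2166.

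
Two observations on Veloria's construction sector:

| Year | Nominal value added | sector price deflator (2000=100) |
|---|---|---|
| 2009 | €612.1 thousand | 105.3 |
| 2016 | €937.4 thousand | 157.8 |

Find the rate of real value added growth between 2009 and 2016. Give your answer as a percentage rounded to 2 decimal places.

2.19%

Deflate each year: 2009 → 612.1/1.053 = 581.29; 2016 → 937.4/1.578 = 594.04.
So real value added changed by 594.04/581.29 − 1 = 0.0219, i.e. 2.19%.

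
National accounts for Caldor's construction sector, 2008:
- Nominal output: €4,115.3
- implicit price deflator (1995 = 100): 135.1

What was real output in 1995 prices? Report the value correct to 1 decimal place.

€3,046.1

Real output = Nominal / (implicit price deflator/100) = 4115.3 / 1.351 = 3046.11.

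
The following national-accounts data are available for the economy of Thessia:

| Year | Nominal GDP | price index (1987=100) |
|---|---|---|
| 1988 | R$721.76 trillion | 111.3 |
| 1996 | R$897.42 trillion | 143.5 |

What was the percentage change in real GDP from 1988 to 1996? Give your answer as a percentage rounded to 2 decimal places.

-3.56%

Real GDP 1988 = 721.76 / 1.113 = 648.48.
Real GDP 1996 = 897.42 / 1.435 = 625.38.
Real growth = 625.38 / 648.48 − 1 = -0.0356.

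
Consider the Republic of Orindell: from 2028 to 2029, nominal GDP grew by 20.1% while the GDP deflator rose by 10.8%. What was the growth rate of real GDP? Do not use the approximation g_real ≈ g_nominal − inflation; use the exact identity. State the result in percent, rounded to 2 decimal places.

8.39%

(1 + g_nom) = (1 + g_real)(1 + π), so g_real = 1.2010 / 1.1080 − 1 = 0.08394.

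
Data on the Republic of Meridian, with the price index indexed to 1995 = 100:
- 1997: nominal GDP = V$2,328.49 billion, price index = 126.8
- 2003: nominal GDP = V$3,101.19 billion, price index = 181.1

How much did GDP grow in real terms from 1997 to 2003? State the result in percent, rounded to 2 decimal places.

-6.75%

Real GDP 1997 = 2328.49 / 1.268 = 1836.35.
Real GDP 2003 = 3101.19 / 1.811 = 1712.42.
Real growth = 1712.42 / 1836.35 − 1 = -0.0675.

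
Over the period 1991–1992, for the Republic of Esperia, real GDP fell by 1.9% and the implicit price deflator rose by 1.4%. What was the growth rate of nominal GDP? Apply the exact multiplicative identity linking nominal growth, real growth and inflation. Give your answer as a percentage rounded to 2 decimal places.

-0.53%

(1 + g_nom) = (1 + g_real)(1 + π) = 0.9810 × 1.0140 = 0.99473.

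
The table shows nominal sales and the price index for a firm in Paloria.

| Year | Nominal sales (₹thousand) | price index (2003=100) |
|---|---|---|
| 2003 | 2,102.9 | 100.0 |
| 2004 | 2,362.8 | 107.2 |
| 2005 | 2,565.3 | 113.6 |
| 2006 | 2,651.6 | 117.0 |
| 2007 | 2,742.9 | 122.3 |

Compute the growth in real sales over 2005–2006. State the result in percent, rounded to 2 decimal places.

Real sales 2005 = 2565.3/1.136 = 2258.19.
Real sales 2006 = 2651.6/1.170 = 2266.32.
Change = 2266.32/2258.19 − 1 = 0.0036.

0.36%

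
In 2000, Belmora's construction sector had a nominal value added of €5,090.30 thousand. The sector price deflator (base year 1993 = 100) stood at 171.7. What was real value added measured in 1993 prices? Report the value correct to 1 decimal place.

€2,964.6 thousand

Real value added = Nominal / (sector price deflator/100) = 5090.30 / 1.717 = 2964.65.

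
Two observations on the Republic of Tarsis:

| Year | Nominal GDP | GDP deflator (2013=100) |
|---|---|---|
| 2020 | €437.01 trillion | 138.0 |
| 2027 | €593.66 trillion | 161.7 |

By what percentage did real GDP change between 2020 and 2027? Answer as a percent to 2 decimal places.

Real GDP 2020 = 437.01 / 1.380 = 316.67.
Real GDP 2027 = 593.66 / 1.617 = 367.14.
Real growth = 367.14 / 316.67 − 1 = 0.1594.

15.94%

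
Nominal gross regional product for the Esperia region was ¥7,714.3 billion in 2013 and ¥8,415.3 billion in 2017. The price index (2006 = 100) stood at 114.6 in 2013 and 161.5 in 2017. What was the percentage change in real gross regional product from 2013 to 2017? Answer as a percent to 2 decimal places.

Real gross regional product 2013 = 7714.3 / 1.146 = 6731.50.
Real gross regional product 2017 = 8415.3 / 1.615 = 5210.71.
Real growth = 5210.71 / 6731.50 − 1 = -0.2259.

-22.59%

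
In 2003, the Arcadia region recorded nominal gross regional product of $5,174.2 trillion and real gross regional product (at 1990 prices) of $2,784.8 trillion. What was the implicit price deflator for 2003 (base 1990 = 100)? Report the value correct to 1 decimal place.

185.8

implicit price deflator = (Nominal / Real) × 100 = 5174.2 / 2784.8 × 100 = 185.80.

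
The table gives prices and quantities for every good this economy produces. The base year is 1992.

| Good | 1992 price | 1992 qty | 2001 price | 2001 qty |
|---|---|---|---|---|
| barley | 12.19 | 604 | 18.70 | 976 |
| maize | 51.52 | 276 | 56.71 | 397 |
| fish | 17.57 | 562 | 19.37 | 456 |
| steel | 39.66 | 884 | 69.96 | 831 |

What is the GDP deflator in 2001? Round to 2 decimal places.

Nominal GDP 2001 = 18.70·976 + 56.71·397 + 19.37·456 + 69.96·831 = 107734.55.
Real GDP 2001 (at 1992 prices) = 12.19·976 + 51.52·397 + 17.57·456 + 39.66·831 = 73320.26.
Deflator = Nominal/Real × 100 = 107734.55/73320.26 × 100 = 146.937.

146.94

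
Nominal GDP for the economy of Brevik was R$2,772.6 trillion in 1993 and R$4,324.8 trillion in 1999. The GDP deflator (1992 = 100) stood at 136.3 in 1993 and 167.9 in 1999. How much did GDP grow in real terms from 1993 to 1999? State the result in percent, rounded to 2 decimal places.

Deflate each year: 1993 → 2772.6/1.363 = 2034.19; 1999 → 4324.8/1.679 = 2575.82.
So real GDP changed by 2575.82/2034.19 − 1 = 0.2663, i.e. 26.63%.

26.63%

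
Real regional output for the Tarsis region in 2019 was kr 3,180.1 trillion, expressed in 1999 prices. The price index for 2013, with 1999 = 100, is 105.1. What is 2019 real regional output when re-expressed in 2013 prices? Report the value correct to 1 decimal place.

Real regional output in 2013 prices = Real regional output in 1999 prices × (P_2013/P_1999) = 3180.1 × 1.051 = 3342.29.

kr 3,342.3 trillion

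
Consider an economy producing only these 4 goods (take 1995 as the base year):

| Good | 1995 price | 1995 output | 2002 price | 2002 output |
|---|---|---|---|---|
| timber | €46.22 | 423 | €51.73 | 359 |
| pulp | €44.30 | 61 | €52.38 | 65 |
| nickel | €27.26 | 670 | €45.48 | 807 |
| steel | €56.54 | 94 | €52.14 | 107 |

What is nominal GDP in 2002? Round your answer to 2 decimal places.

Nominal GDP 2002 = Σ (p_2002 × q_2002) = 51.73·359 + 52.38·65 + 45.48·807 + 52.14·107 = 64257.11.

€64257.11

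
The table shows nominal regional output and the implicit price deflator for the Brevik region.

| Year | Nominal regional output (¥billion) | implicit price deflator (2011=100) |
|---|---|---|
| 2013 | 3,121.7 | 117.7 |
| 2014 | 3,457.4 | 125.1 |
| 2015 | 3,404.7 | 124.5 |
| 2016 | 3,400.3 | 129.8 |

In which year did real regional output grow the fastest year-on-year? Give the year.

2014

2014: real = 3457.4/1.251 = 2763.71; growth vs 2013 (2652.25) = 4.20%.
2015: real = 3404.7/1.245 = 2734.70; growth vs 2014 (2763.71) = -1.05%.
2016: real = 3400.3/1.298 = 2619.65; growth vs 2015 (2734.70) = -4.21%.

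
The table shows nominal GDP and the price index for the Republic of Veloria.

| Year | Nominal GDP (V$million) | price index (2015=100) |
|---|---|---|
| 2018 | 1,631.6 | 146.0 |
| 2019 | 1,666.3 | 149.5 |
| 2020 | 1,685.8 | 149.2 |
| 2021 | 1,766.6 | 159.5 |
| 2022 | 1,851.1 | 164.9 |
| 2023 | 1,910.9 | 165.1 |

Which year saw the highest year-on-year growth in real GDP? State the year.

2019: real = 1666.3/1.495 = 1114.58; growth vs 2018 (1117.53) = -0.26%.
2020: real = 1685.8/1.492 = 1129.89; growth vs 2019 (1114.58) = 1.37%.
2021: real = 1766.6/1.595 = 1107.59; growth vs 2020 (1129.89) = -1.97%.
2022: real = 1851.1/1.649 = 1122.56; growth vs 2021 (1107.59) = 1.35%.
2023: real = 1910.9/1.651 = 1157.42; growth vs 2022 (1122.56) = 3.11%.

2023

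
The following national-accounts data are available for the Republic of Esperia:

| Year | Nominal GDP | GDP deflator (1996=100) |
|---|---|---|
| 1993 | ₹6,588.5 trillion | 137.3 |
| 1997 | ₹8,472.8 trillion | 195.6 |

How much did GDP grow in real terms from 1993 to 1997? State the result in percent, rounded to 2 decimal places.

-9.73%

Real GDP 1993 = 6588.5 / 1.373 = 4798.62.
Real GDP 1997 = 8472.8 / 1.956 = 4331.70.
Real growth = 4331.70 / 4798.62 − 1 = -0.0973.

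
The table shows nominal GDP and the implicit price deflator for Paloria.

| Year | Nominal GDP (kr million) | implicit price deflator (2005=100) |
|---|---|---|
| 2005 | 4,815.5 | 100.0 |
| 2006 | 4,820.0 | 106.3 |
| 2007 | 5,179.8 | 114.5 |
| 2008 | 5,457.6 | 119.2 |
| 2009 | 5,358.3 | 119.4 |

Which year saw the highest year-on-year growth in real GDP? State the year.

2006: real = 4820.0/1.063 = 4534.34; growth vs 2005 (4815.50) = -5.84%.
2007: real = 5179.8/1.145 = 4523.84; growth vs 2006 (4534.34) = -0.23%.
2008: real = 5457.6/1.192 = 4578.52; growth vs 2007 (4523.84) = 1.21%.
2009: real = 5358.3/1.194 = 4487.69; growth vs 2008 (4578.52) = -1.98%.

2008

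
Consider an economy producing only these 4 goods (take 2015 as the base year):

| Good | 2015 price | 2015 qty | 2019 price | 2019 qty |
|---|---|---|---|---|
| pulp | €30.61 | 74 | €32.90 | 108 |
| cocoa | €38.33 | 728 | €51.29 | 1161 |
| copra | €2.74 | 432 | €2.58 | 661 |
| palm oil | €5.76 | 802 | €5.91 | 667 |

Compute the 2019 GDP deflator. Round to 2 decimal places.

128.60

Nominal GDP 2019 = 32.90·108 + 51.29·1161 + 2.58·661 + 5.91·667 = 68748.24.
Real GDP 2019 (at 2015 prices) = 30.61·108 + 38.33·1161 + 2.74·661 + 5.76·667 = 53460.07.
Deflator = Nominal/Real × 100 = 68748.24/53460.07 × 100 = 128.597.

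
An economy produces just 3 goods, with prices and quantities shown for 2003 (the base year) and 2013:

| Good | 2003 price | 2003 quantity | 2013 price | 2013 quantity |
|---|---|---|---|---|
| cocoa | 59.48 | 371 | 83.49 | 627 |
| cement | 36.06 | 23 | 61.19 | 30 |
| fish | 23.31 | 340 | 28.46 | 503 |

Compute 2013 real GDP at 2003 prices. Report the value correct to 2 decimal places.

50100.69

Real GDP 2013 = Σ (p_2003 × q_2013) = 59.48·627 + 36.06·30 + 23.31·503 = 50100.69.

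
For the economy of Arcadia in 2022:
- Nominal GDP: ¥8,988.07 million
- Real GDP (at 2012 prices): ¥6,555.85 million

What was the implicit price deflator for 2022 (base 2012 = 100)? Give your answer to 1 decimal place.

implicit price deflator = (Nominal / Real) × 100 = 8988.07 / 6555.85 × 100 = 137.10.

137.1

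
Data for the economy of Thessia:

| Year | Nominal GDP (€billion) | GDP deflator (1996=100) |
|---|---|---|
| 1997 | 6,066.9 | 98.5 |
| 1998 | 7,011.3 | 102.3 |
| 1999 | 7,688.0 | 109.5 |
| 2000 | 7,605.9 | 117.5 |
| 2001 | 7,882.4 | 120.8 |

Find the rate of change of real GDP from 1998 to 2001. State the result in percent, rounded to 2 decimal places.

-4.79%

Real GDP 1998 = 7011.3/1.023 = 6853.67.
Real GDP 2001 = 7882.4/1.208 = 6525.17.
Change = 6525.17/6853.67 − 1 = -0.0479.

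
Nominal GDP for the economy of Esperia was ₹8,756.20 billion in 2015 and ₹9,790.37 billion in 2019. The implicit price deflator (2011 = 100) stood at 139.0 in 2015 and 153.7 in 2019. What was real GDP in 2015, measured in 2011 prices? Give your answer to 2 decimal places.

₹6,299.42 billion

Real GDP = Nominal / (implicit price deflator/100) = 8756.20 / 1.390 = 6299.42.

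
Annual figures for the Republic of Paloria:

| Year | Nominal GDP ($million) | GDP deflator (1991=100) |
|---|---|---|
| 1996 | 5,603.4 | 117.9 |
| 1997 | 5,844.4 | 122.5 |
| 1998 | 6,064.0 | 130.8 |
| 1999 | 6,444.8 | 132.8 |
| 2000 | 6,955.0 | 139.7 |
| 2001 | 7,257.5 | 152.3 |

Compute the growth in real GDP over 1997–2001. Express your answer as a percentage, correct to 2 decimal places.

Real GDP 1997 = 5844.4/1.225 = 4770.94.
Real GDP 2001 = 7257.5/1.523 = 4765.27.
Change = 4765.27/4770.94 − 1 = -0.0012.

-0.12%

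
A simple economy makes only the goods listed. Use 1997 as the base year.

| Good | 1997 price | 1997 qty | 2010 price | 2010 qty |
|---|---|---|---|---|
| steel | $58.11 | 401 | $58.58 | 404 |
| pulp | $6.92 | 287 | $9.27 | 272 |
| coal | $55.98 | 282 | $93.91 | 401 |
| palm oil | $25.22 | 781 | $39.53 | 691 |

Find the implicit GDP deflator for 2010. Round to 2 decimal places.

139.75

Nominal GDP 2010 = 58.58·404 + 9.27·272 + 93.91·401 + 39.53·691 = 91160.90.
Real GDP 2010 (at 1997 prices) = 58.11·404 + 6.92·272 + 55.98·401 + 25.22·691 = 65233.68.
Deflator = Nominal/Real × 100 = 91160.90/65233.68 × 100 = 139.745.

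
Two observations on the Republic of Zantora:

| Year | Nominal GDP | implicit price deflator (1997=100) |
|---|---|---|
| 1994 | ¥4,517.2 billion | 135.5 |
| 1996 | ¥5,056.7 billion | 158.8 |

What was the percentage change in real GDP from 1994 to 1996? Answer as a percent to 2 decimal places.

Real GDP 1994 = 4517.2 / 1.355 = 3333.73.
Real GDP 1996 = 5056.7 / 1.588 = 3184.32.
Real growth = 3184.32 / 3333.73 − 1 = -0.0448.

-4.48%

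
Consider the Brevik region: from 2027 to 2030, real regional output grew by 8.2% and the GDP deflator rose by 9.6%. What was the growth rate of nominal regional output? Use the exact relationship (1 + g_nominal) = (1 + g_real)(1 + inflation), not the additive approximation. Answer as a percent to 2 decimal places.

18.59%

(1 + g_nom) = (1 + g_real)(1 + π) = 1.0820 × 1.0960 = 1.18587.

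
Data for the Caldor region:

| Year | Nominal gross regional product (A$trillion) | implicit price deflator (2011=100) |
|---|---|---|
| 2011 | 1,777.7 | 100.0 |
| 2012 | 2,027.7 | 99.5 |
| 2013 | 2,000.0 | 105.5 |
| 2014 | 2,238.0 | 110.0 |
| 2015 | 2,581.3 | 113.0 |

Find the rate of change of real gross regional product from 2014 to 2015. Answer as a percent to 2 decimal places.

12.28%

Real gross regional product 2014 = 2238.0/1.100 = 2034.55.
Real gross regional product 2015 = 2581.3/1.130 = 2284.34.
Change = 2284.34/2034.55 − 1 = 0.1228.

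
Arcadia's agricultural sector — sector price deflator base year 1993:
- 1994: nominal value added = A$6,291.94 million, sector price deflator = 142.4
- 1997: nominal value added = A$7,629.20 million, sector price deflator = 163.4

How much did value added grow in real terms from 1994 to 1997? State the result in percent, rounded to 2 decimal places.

5.67%

Deflate each year: 1994 → 6291.94/1.424 = 4418.50; 1997 → 7629.20/1.634 = 4669.03.
So real value added changed by 4669.03/4418.50 − 1 = 0.0567, i.e. 5.67%.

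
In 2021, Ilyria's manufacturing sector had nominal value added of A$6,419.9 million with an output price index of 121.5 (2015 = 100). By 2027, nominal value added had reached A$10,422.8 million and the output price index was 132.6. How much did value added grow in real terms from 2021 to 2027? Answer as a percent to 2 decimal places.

48.76%

Real value added 2021 = 6419.9 / 1.215 = 5283.87.
Real value added 2027 = 10422.8 / 1.326 = 7860.33.
Real growth = 7860.33 / 5283.87 − 1 = 0.4876.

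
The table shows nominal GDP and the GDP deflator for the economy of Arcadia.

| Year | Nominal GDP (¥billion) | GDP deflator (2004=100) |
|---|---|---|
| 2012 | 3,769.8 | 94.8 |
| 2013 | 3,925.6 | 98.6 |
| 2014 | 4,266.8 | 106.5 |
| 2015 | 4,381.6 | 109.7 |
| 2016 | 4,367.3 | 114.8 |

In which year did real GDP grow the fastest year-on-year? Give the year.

2013: real = 3925.6/0.986 = 3981.34; growth vs 2012 (3976.58) = 0.12%.
2014: real = 4266.8/1.065 = 4006.38; growth vs 2013 (3981.34) = 0.63%.
2015: real = 4381.6/1.097 = 3994.17; growth vs 2014 (4006.38) = -0.30%.
2016: real = 4367.3/1.148 = 3804.27; growth vs 2015 (3994.17) = -4.75%.

2014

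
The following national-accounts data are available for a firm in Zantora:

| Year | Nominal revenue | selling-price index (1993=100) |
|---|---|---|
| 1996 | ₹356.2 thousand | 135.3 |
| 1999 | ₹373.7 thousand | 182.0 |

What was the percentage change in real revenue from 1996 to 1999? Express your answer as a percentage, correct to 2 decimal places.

Real revenue 1996 = 356.2 / 1.353 = 263.27.
Real revenue 1999 = 373.7 / 1.820 = 205.33.
Real growth = 205.33 / 263.27 − 1 = -0.2201.

-22.01%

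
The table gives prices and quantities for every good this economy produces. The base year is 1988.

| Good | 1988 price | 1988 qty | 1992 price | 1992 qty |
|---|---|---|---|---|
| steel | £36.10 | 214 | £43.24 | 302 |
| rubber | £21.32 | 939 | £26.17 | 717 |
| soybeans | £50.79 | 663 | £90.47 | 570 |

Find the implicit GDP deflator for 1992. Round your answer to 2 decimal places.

Nominal GDP 1992 = 43.24·302 + 26.17·717 + 90.47·570 = 83390.27.
Real GDP 1992 (at 1988 prices) = 36.10·302 + 21.32·717 + 50.79·570 = 55138.94.
Deflator = Nominal/Real × 100 = 83390.27/55138.94 × 100 = 151.237.

151.24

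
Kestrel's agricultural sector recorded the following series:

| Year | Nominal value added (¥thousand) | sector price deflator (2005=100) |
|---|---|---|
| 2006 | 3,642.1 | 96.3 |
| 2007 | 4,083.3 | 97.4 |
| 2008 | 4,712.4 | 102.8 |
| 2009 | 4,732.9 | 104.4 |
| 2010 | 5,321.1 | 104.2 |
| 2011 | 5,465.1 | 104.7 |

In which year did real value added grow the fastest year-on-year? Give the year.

2010

2007: real = 4083.3/0.974 = 4192.30; growth vs 2006 (3782.04) = 10.85%.
2008: real = 4712.4/1.028 = 4584.05; growth vs 2007 (4192.30) = 9.34%.
2009: real = 4732.9/1.044 = 4533.43; growth vs 2008 (4584.05) = -1.10%.
2010: real = 5321.1/1.042 = 5106.62; growth vs 2009 (4533.43) = 12.64%.
2011: real = 5465.1/1.047 = 5219.77; growth vs 2010 (5106.62) = 2.22%.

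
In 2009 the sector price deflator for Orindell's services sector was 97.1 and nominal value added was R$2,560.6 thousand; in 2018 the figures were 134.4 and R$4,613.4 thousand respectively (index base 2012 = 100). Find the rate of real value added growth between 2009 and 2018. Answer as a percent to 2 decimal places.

30.17%

Deflate each year: 2009 → 2560.6/0.971 = 2637.08; 2018 → 4613.4/1.344 = 3432.59.
So real value added changed by 3432.59/2637.08 − 1 = 0.3017, i.e. 30.17%.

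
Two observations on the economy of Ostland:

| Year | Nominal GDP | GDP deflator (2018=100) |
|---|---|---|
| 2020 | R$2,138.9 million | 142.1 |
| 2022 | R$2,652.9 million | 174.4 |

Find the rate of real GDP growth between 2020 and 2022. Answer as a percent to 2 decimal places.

Real GDP 2020 = 2138.9 / 1.421 = 1505.21.
Real GDP 2022 = 2652.9 / 1.744 = 1521.16.
Real growth = 1521.16 / 1505.21 − 1 = 0.0106.

1.06%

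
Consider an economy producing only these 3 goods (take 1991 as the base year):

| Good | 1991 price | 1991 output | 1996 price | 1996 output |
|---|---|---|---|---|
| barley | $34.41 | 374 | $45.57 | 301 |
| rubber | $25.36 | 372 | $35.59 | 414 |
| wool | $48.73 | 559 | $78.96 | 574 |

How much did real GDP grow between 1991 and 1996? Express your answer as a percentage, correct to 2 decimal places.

Real GDP 1991 = Nominal GDP 1991 = 34.41·374 + 25.36·372 + 48.73·559 = 49543.33.
Real GDP 1996 (at 1991 prices) = 34.41·301 + 25.36·414 + 48.73·574 = 48827.47.
Real growth = 48827.47/49543.33 − 1 = -0.0144.

-1.44%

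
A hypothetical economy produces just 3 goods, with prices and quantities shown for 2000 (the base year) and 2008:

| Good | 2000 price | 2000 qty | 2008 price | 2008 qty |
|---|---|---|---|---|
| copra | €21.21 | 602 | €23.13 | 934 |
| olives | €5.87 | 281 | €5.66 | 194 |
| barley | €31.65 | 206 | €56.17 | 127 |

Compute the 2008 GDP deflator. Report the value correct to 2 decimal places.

119.49

Nominal GDP 2008 = 23.13·934 + 5.66·194 + 56.17·127 = 29835.05.
Real GDP 2008 (at 2000 prices) = 21.21·934 + 5.87·194 + 31.65·127 = 24968.47.
Deflator = Nominal/Real × 100 = 29835.05/24968.47 × 100 = 119.491.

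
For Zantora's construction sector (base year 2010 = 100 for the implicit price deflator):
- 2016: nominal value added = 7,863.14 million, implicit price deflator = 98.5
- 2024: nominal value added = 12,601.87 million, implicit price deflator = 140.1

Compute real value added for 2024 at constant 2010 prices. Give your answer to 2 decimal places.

Real value added = Nominal / (implicit price deflator/100) = 12601.87 / 1.401 = 8994.91.

8,994.91 million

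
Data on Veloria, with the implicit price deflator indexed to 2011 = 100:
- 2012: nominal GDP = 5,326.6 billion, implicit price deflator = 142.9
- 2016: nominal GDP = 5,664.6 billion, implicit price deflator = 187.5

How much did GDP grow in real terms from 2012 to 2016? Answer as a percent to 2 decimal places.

-18.95%

Deflate each year: 2012 → 5326.6/1.429 = 3727.50; 2016 → 5664.6/1.875 = 3021.12.
So real GDP changed by 3021.12/3727.50 − 1 = -0.1895, i.e. -18.95%.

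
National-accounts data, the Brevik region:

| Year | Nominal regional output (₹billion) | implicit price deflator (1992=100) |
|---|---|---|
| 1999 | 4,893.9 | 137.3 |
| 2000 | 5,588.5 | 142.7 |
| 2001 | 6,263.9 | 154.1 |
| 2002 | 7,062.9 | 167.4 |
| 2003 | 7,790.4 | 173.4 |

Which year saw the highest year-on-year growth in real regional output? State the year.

2000

2000: real = 5588.5/1.427 = 3916.26; growth vs 1999 (3564.38) = 9.87%.
2001: real = 6263.9/1.541 = 4064.83; growth vs 2000 (3916.26) = 3.79%.
2002: real = 7062.9/1.674 = 4219.18; growth vs 2001 (4064.83) = 3.80%.
2003: real = 7790.4/1.734 = 4492.73; growth vs 2002 (4219.18) = 6.48%.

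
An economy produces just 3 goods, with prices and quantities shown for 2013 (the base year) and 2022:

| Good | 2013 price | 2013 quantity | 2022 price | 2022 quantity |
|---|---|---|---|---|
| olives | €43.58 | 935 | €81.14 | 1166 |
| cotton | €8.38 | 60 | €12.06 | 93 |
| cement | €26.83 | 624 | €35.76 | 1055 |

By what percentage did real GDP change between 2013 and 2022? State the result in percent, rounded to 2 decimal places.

Real GDP 2013 = Nominal GDP 2013 = 43.58·935 + 8.38·60 + 26.83·624 = 57992.02.
Real GDP 2022 (at 2013 prices) = 43.58·1166 + 8.38·93 + 26.83·1055 = 79899.27.
Real growth = 79899.27/57992.02 − 1 = 0.3778.

37.78%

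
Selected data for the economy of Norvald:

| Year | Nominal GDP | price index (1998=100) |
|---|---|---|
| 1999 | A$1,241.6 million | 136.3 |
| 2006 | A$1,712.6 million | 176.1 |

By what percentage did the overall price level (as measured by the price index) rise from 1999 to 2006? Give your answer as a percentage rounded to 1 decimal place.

29.2%

Price-level change = 176.1 / 136.3 − 1 = 0.2920.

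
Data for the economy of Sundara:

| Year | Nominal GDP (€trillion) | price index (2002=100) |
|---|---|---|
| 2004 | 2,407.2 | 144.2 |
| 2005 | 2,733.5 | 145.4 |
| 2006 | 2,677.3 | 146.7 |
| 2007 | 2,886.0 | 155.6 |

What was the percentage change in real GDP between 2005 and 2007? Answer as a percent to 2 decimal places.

Real GDP 2005 = 2733.5/1.454 = 1879.99.
Real GDP 2007 = 2886.0/1.556 = 1854.76.
Change = 1854.76/1879.99 − 1 = -0.0134.

-1.34%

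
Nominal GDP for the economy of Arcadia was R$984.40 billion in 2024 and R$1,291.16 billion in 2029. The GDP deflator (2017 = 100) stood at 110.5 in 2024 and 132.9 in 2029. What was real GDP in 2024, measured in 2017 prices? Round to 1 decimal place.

Real GDP = Nominal / (GDP deflator/100) = 984.40 / 1.105 = 890.86.

R$890.9 billion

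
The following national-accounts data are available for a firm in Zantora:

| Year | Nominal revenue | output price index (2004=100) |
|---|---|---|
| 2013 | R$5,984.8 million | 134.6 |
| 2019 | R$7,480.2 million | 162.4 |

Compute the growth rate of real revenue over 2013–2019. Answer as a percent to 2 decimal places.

Deflate each year: 2013 → 5984.8/1.346 = 4446.36; 2019 → 7480.2/1.624 = 4606.03.
So real revenue changed by 4606.03/4446.36 − 1 = 0.0359, i.e. 3.59%.

3.59%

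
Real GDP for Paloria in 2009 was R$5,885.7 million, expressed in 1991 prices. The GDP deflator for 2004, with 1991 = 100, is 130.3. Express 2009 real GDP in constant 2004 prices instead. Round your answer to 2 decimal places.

Real GDP in 2004 prices = Real GDP in 1991 prices × (P_2004/P_1991) = 5885.7 × 1.303 = 7669.07.

R$7,669.07 million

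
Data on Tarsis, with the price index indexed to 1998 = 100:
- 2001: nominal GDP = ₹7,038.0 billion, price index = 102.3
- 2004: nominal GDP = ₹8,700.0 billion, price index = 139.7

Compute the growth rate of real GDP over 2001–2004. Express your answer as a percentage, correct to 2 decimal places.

Deflate each year: 2001 → 7038.0/1.023 = 6879.77; 2004 → 8700.0/1.397 = 6227.63.
So real GDP changed by 6227.63/6879.77 − 1 = -0.0948, i.e. -9.48%.

-9.48%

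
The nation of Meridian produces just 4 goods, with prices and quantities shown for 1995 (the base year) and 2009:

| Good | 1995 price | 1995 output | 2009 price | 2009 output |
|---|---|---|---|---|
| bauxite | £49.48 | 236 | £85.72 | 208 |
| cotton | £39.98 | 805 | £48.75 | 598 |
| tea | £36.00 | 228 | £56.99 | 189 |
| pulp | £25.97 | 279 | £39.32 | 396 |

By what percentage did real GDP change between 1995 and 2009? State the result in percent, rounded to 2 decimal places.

Real GDP 1995 = Nominal GDP 1995 = 49.48·236 + 39.98·805 + 36.00·228 + 25.97·279 = 59314.81.
Real GDP 2009 (at 1995 prices) = 49.48·208 + 39.98·598 + 36.00·189 + 25.97·396 = 51288.00.
Real growth = 51288.00/59314.81 − 1 = -0.1353.

-13.53%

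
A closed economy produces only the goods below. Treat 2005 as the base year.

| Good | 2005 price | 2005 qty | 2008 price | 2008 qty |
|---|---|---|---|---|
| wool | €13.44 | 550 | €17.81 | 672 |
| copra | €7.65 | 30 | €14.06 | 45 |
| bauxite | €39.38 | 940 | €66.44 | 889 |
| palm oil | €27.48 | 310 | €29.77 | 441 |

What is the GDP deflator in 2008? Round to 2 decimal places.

Nominal GDP 2008 = 17.81·672 + 14.06·45 + 66.44·889 + 29.77·441 = 84794.75.
Real GDP 2008 (at 2005 prices) = 13.44·672 + 7.65·45 + 39.38·889 + 27.48·441 = 56503.43.
Deflator = Nominal/Real × 100 = 84794.75/56503.43 × 100 = 150.070.

150.07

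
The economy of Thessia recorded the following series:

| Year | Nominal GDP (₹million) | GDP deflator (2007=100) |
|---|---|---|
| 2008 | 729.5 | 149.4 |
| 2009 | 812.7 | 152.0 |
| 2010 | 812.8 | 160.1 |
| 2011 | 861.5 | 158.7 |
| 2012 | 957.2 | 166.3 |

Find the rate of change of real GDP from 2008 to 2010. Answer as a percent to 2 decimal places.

Real GDP 2008 = 729.5/1.494 = 488.29.
Real GDP 2010 = 812.8/1.601 = 507.68.
Change = 507.68/488.29 − 1 = 0.0397.

3.97%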